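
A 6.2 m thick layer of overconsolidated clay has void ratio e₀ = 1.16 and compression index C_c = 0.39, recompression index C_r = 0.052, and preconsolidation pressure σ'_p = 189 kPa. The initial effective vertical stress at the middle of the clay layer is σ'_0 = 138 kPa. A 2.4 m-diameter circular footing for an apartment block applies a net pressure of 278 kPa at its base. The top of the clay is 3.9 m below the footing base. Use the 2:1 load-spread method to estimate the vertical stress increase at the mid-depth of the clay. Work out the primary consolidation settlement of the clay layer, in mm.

Mid-depth of clay below the footing base: z = 3.9 + 6.2/2 = 7 m.
Stress increase at mid-clay by the 2:1 spreading method:
Δσ ≈ qD²/(D+z)² = 278×2.4²/(2.4+7)² = 18.122 kPa
Final effective stress: σ'_f = 138 + 18.122 = 156.12 kPa.
σ'_f = 156.12 ≤ σ'_p = 189 kPa, so the clay remains overconsolidated and only the recompression index applies:
S_c = C_r·H/(1+e₀)·log₁₀(σ'_f/σ'_0) = 0.052×6.2/2.16×log₁₀(156.12/138)
    = 0.14926 × 0.053579 = 0.007997 m

S_c ≈ 8 mm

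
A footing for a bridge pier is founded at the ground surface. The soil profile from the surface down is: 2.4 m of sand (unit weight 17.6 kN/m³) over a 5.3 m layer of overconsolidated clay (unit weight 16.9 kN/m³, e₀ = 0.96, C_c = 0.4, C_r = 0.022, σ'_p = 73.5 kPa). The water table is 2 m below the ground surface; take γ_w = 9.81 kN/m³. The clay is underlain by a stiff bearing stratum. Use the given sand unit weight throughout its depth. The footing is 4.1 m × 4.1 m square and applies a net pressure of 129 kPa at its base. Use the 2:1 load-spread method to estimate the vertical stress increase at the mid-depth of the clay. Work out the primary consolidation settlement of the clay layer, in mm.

S_c ≈ 63.7 mm

Mid-depth of clay below the ground surface: z = 2.4 + 5.3/2 = 5.05 m.
Total vertical stress at mid-clay: σ_v = 17.6×2.4 + 16.9×2.65 = 87.025 kPa.
Pore pressure: u = 9.81×(5.05 − 2) = 29.921 kPa.
Initial effective stress: σ'_0 = σ_v − u = 87.025 − 29.921 = 57.104 kPa.
Stress increase at mid-clay by the 2:1 spreading method:
Δσ = qBL/((B+z)(L+z)) = 129×4.1×4.1/((4.1+5.05)(4.1+5.05)) = 25.901 kPa
Final effective stress: σ'_f = 57.104 + 25.901 = 83.005 kPa.
σ'_f = 83.005 > σ'_p = 73.5 kPa, so the stress path crosses the preconsolidation pressure — recompression up to σ'_p, then virgin compression beyond:
S_c = H/(1+e₀)·[C_r·log₁₀(σ'_p/σ'_0) + C_c·log₁₀(σ'_f/σ'_p)]
    = 5.3/1.96 × [0.022×log₁₀(73.5/57.104) + 0.4×log₁₀(83.005/73.5)]
    = 2.7041 × [0.0024117 + 0.021127] = 0.06365 m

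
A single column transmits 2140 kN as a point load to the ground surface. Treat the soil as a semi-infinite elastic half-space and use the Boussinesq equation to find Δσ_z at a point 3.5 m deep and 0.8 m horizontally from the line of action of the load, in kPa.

Δσ_z ≈ 73.4 kPa

Boussinesq vertical stress below a point load on an elastic half-space:
Δσ_z = 3P/(2πz²) · [1 + (r/z)²]^(−5/2)
r/z = 0.8/3.5 = 0.22857; [1+(r/z)²]^(−5/2) = 0.88046.
Δσ_z = 3×2140/(2π×3.5²) × 0.88046 = 83.41 × 0.88046 = 73.44 kPa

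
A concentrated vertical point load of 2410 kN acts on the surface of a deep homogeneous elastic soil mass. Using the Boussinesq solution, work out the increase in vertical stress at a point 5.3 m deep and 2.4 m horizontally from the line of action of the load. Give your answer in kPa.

Boussinesq vertical stress below a point load on an elastic half-space:
Δσ_z = 3P/(2πz²) · [1 + (r/z)²]^(−5/2)
r/z = 2.4/5.3 = 0.45283; [1+(r/z)²]^(−5/2) = 0.62731.
Δσ_z = 3×2410/(2π×5.3²) × 0.62731 = 40.964 × 0.62731 = 25.7 kPa

Δσ_z ≈ 25.7 kPa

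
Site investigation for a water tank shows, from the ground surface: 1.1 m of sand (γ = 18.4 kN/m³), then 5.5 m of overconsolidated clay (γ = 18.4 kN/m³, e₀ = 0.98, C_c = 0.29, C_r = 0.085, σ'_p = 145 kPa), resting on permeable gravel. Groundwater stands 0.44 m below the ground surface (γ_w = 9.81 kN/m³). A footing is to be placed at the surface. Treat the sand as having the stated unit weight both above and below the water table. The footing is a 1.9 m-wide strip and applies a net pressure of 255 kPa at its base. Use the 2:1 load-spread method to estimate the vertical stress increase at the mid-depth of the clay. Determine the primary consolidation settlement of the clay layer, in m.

Mid-depth of clay below the ground surface: z = 1.1 + 5.5/2 = 3.85 m.
Total vertical stress at mid-clay: σ_v = 18.4×1.1 + 18.4×2.75 = 70.84 kPa.
Pore pressure: u = 9.81×(3.85 − 0.44) = 33.452 kPa.
Initial effective stress: σ'_0 = σ_v − u = 70.84 − 33.452 = 37.388 kPa.
Stress increase at mid-clay by the 2:1 spreading method:
Δσ = qB/(B+z) = 255×1.9/(1.9+3.85) = 84.261 kPa
Final effective stress: σ'_f = 37.388 + 84.261 = 121.65 kPa.
σ'_f = 121.65 ≤ σ'_p = 145 kPa, so the clay remains overconsolidated and only the recompression index applies:
S_c = C_r·H/(1+e₀)·log₁₀(σ'_f/σ'_0) = 0.085×5.5/1.98×log₁₀(121.65/37.388)
    = 0.23611 × 0.51238 = 0.121 m

S_c ≈ 0.121 m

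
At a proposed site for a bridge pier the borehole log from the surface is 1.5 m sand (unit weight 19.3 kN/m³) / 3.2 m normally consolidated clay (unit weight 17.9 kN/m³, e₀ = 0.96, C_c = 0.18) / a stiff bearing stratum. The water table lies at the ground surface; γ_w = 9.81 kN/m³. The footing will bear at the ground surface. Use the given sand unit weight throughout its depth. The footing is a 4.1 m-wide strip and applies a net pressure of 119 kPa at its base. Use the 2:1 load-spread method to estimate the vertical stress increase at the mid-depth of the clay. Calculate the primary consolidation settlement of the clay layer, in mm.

Mid-depth of clay below the ground surface: z = 1.5 + 3.2/2 = 3.1 m.
Total vertical stress at mid-clay: σ_v = 19.3×1.5 + 17.9×1.6 = 57.59 kPa.
Pore pressure: u = 9.81×(3.1 − 0) = 30.411 kPa.
Initial effective stress: σ'_0 = σ_v − u = 57.59 − 30.411 = 27.179 kPa.
Stress increase at mid-clay by the 2:1 spreading method:
Δσ = qB/(B+z) = 119×4.1/(4.1+3.1) = 67.764 kPa
Final effective stress: σ'_f = σ'_0 + Δσ = 27.179 + 67.764 = 94.943 kPa.
Normally consolidated clay, so the full stress increment lies on the virgin compression line:
S_c = C_c·H/(1+e₀)·log₁₀(σ'_f/σ'_0) = 0.18×3.2/(1+0.96)×log₁₀(94.943/27.179)
    = 0.29388 × 0.54323 = 0.1596 m

S_c ≈ 160 mm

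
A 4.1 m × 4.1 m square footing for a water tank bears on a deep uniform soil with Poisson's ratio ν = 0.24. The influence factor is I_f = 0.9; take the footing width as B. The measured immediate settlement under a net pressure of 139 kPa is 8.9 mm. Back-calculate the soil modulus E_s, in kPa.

E_s ≈ 54300 kPa

S_e = q·B·(1−ν²)/E_s · I_f  ⇒  E_s = q·B·(1−ν²)·I_f / S_e.
E_s = 139 × 4.1 × 0.9424 × 0.9 / 0.0089 = 54310 kPa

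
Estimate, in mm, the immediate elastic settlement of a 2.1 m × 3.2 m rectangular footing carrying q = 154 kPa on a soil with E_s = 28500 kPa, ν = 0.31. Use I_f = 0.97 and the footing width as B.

Immediate (elastic) settlement: S_e = q·B·(1−ν²)/E_s · I_f.
S_e = 154 × 2.1 × (1 − 0.31²) / 28500 × 0.97
    = 154 × 2.1 × 0.9039 / 28500 × 0.97
    = 0.009949 m = 9.949 mm

S_e ≈ 9.95 mm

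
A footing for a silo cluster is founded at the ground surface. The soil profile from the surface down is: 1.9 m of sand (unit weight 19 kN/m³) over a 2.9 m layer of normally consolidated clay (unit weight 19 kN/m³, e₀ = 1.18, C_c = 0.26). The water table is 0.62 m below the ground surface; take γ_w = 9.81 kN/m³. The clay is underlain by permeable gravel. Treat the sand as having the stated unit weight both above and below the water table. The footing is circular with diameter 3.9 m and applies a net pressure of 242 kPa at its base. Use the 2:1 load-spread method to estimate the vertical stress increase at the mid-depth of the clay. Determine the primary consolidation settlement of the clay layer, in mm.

S_c ≈ 160 mm

Mid-depth of clay below the ground surface: z = 1.9 + 2.9/2 = 3.35 m.
Total vertical stress at mid-clay: σ_v = 19×1.9 + 19×1.45 = 63.65 kPa.
Pore pressure: u = 9.81×(3.35 − 0.62) = 26.781 kPa.
Initial effective stress: σ'_0 = σ_v − u = 63.65 − 26.781 = 36.869 kPa.
Stress increase at mid-clay by the 2:1 spreading method:
Δσ ≈ qD²/(D+z)² = 242×3.9²/(3.9+3.35)² = 70.027 kPa
Final effective stress: σ'_f = σ'_0 + Δσ = 36.869 + 70.027 = 106.9 kPa.
Normally consolidated clay, so the full stress increment lies on the virgin compression line:
S_c = C_c·H/(1+e₀)·log₁₀(σ'_f/σ'_0) = 0.26×2.9/(1+1.18)×log₁₀(106.9/36.869)
    = 0.34587 × 0.46232 = 0.1599 m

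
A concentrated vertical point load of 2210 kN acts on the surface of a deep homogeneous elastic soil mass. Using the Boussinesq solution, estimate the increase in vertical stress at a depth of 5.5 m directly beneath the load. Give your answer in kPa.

Δσ_z ≈ 34.9 kPa

Boussinesq vertical stress below a point load on an elastic half-space:
Δσ_z = 3P/(2πz²) · [1 + (r/z)²]^(−5/2)
r/z = 0/5.5 = 0; [1+(r/z)²]^(−5/2) = 1.
Δσ_z = 3×2210/(2π×5.5²) × 1 = 34.883 × 1 = 34.88 kPa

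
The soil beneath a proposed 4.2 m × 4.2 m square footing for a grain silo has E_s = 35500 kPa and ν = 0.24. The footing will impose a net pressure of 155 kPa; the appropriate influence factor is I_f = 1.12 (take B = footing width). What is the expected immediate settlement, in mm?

S_e ≈ 19.4 mm

Immediate (elastic) settlement: S_e = q·B·(1−ν²)/E_s · I_f.
S_e = 155 × 4.2 × (1 − 0.24²) / 35500 × 1.12
    = 155 × 4.2 × 0.9424 / 35500 × 1.12
    = 0.01936 m = 19.36 mm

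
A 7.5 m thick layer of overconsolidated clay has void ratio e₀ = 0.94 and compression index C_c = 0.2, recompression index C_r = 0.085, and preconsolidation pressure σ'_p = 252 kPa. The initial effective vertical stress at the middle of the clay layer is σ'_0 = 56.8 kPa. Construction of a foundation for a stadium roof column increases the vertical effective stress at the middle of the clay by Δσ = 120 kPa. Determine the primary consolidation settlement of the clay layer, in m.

Final effective stress: σ'_f = 56.8 + 120 = 176.8 kPa.
σ'_f = 176.8 ≤ σ'_p = 252 kPa, so the clay remains overconsolidated and only the recompression index applies:
S_c = C_r·H/(1+e₀)·log₁₀(σ'_f/σ'_0) = 0.085×7.5/1.94×log₁₀(176.8/56.8)
    = 0.32861 × 0.49313 = 0.162 m

S_c ≈ 0.162 m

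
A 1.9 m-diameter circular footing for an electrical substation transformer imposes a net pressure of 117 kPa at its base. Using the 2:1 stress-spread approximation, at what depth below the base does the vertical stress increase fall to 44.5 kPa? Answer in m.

2:1 spreading — at depth z the loaded area has grown by z in each plan dimension:
qD²/(D+z)² = Δσ_z ⇒ z = D(√(q/Δσ_z) − 1) = 1.9×(√(117/44.5) − 1) = 1.181 m

z ≈ 1.18 m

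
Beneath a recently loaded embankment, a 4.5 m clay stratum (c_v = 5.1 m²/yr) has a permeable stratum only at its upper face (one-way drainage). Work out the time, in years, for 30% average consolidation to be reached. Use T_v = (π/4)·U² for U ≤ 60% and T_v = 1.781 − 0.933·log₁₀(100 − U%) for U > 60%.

Drainage path length: H_d = H = 4.5 m (single drainage).
U ≤ 60%: T_v = (π/4)·U² = (π/4)×0.3² = 0.070686.
t = T_v·H_d²/c_v = 0.070686×4.5²/5.1 = 0.2807 years.

t ≈ 0.281 years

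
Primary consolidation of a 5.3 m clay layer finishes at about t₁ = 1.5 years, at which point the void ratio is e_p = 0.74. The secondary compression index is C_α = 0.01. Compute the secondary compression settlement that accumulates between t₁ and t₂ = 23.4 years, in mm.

Secondary compression: S_s = C_α·H/(1+e_p)·log₁₀(t₂/t₁)
S_s = 0.01×5.3/(1+0.74)×log₁₀(23.4/1.5)
    = 0.03046 × 1.193 = 0.03634 m

S_s ≈ 36.3 mm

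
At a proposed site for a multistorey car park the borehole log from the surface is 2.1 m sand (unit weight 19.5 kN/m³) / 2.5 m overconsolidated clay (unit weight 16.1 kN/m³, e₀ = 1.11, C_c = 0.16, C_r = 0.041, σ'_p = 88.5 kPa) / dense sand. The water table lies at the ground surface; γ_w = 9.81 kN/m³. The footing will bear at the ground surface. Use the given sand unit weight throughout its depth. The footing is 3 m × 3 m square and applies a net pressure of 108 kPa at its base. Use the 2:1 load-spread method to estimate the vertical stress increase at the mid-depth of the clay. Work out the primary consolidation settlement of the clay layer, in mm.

S_c ≈ 13 mm

Mid-depth of clay below the ground surface: z = 2.1 + 2.5/2 = 3.35 m.
Total vertical stress at mid-clay: σ_v = 19.5×2.1 + 16.1×1.25 = 61.075 kPa.
Pore pressure: u = 9.81×(3.35 − 0) = 32.864 kPa.
Initial effective stress: σ'_0 = σ_v − u = 61.075 − 32.864 = 28.211 kPa.
Stress increase at mid-clay by the 2:1 spreading method:
Δσ = qBL/((B+z)(L+z)) = 108×3×3/((3+3.35)(3+3.35)) = 24.106 kPa
Final effective stress: σ'_f = 28.211 + 24.106 = 52.317 kPa.
σ'_f = 52.317 ≤ σ'_p = 88.5 kPa, so the clay remains overconsolidated and only the recompression index applies:
S_c = C_r·H/(1+e₀)·log₁₀(σ'_f/σ'_0) = 0.041×2.5/2.11×log₁₀(52.317/28.211)
    = 0.048577 × 0.26822 = 0.01303 m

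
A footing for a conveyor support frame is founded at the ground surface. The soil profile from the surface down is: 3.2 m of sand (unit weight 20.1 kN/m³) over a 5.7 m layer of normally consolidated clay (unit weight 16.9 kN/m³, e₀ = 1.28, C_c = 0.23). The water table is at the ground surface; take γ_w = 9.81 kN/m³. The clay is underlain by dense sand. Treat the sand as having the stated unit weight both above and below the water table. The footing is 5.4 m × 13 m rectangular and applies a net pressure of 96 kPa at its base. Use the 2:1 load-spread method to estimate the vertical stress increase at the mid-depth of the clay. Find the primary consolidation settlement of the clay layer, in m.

S_c ≈ 0.114 m

Mid-depth of clay below the ground surface: z = 3.2 + 5.7/2 = 6.05 m.
Total vertical stress at mid-clay: σ_v = 20.1×3.2 + 16.9×2.85 = 112.49 kPa.
Pore pressure: u = 9.81×(6.05 − 0) = 59.351 kPa.
Initial effective stress: σ'_0 = σ_v − u = 112.49 − 59.351 = 53.139 kPa.
Stress increase at mid-clay by the 2:1 spreading method:
Δσ = qBL/((B+z)(L+z)) = 96×5.4×13/((5.4+6.05)(13+6.05)) = 30.896 kPa
Final effective stress: σ'_f = σ'_0 + Δσ = 53.139 + 30.896 = 84.035 kPa.
Normally consolidated clay, so the full stress increment lies on the virgin compression line:
S_c = C_c·H/(1+e₀)·log₁₀(σ'_f/σ'_0) = 0.23×5.7/(1+1.28)×log₁₀(84.035/53.139)
    = 0.575 × 0.19905 = 0.1145 m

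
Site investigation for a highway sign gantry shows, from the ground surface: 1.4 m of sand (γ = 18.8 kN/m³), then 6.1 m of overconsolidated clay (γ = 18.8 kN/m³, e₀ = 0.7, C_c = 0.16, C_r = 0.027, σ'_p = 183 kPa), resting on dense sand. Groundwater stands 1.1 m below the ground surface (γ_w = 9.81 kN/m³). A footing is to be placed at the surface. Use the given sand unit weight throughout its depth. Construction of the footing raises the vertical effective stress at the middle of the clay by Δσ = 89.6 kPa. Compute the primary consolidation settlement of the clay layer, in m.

Mid-depth of clay below the ground surface: z = 1.4 + 6.1/2 = 4.45 m.
Total vertical stress at mid-clay: σ_v = 18.8×1.4 + 18.8×3.05 = 83.66 kPa.
Pore pressure: u = 9.81×(4.45 − 1.1) = 32.864 kPa.
Initial effective stress: σ'_0 = σ_v − u = 83.66 − 32.864 = 50.796 kPa.
Final effective stress: σ'_f = 50.796 + 89.6 = 140.4 kPa.
σ'_f = 140.4 ≤ σ'_p = 183 kPa, so the clay remains overconsolidated and only the recompression index applies:
S_c = C_r·H/(1+e₀)·log₁₀(σ'_f/σ'_0) = 0.027×6.1/1.7×log₁₀(140.4/50.796)
    = 0.096881 × 0.44154 = 0.04278 m

S_c ≈ 0.0428 m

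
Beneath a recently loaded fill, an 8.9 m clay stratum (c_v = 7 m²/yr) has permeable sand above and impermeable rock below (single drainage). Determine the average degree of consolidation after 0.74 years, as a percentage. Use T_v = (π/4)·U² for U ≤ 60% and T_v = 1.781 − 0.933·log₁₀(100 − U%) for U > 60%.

U ≈ 28.9 %

Drainage path length: H_d = H = 8.9 m (single drainage).
T_v = c_v·t/H_d² = 7×0.74/8.9² = 0.065396.
T_v = 0.065396 corresponds to the U ≤ 60% branch:
U = √(4T_v/π) = 0.2886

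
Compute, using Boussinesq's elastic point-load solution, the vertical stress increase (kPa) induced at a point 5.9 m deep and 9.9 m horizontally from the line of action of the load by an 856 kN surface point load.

Δσ_z ≈ 0.413 kPa

Boussinesq vertical stress below a point load on an elastic half-space:
Δσ_z = 3P/(2πz²) · [1 + (r/z)²]^(−5/2)
r/z = 9.9/5.9 = 1.678; [1+(r/z)²]^(−5/2) = 0.035164.
Δσ_z = 3×856/(2π×5.9²) × 0.035164 = 11.741 × 0.035164 = 0.4129 kPa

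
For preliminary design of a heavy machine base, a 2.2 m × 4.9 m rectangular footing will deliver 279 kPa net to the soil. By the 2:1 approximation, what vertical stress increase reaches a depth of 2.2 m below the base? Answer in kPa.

Δσ_z ≈ 96.3 kPa

By the 2:1 method the load spreads at 1 horizontal : 2 vertical, so at depth z the loaded area has grown by z in each plan dimension:
Δσ = qBL/((B+z)(L+z)) = 279×2.2×4.9/((2.2+2.2)(4.9+2.2)) = 96.275 kPa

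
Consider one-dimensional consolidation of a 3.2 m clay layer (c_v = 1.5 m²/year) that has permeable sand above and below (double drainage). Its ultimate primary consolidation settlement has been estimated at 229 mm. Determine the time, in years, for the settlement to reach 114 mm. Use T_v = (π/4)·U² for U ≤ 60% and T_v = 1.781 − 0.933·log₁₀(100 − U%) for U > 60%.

t ≈ 0.332 years

Drainage path length: H_d = H/2 = 1.6 m (double drainage).
U = S(t)/S_ult = 114/229 = 0.4978.
U ≤ 60%: T_v = (π/4)·U² = (π/4)×0.49782² = 0.19464.
t = T_v·H_d²/c_v = 0.19464×1.6²/1.5 = 0.3322 years.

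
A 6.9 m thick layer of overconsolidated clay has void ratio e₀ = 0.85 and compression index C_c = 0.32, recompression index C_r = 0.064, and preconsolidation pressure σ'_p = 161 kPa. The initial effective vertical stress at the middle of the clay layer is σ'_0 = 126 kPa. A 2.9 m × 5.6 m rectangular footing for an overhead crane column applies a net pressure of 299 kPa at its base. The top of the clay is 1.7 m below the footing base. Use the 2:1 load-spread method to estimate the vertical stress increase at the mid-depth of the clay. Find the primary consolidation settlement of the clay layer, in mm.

Mid-depth of clay below the footing base: z = 1.7 + 6.9/2 = 5.15 m.
Stress increase at mid-clay by the 2:1 spreading method:
Δσ = qBL/((B+z)(L+z)) = 299×2.9×5.6/((2.9+5.15)(5.6+5.15)) = 56.112 kPa
Final effective stress: σ'_f = 126 + 56.112 = 182.11 kPa.
σ'_f = 182.11 > σ'_p = 161 kPa, so the stress path crosses the preconsolidation pressure — recompression up to σ'_p, then virgin compression beyond:
S_c = H/(1+e₀)·[C_r·log₁₀(σ'_p/σ'_0) + C_c·log₁₀(σ'_f/σ'_p)]
    = 6.9/1.85 × [0.064×log₁₀(161/126) + 0.32×log₁₀(182.11/161)]
    = 3.7297 × [0.0068131 + 0.017123] = 0.08927 m

S_c ≈ 89.3 mm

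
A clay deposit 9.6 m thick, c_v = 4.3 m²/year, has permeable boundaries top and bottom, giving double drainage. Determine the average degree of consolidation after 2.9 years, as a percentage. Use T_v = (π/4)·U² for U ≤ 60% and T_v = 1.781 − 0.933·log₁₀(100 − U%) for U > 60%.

Drainage path length: H_d = H/2 = 4.8 m (double drainage).
T_v = c_v·t/H_d² = 4.3×2.9/4.8² = 0.54123.
T_v = 0.54123 corresponds to the U > 60% branch:
U = 1 − 10^((1.781 − T_v)/0.933)/100 = 0.7868

U ≈ 78.7 %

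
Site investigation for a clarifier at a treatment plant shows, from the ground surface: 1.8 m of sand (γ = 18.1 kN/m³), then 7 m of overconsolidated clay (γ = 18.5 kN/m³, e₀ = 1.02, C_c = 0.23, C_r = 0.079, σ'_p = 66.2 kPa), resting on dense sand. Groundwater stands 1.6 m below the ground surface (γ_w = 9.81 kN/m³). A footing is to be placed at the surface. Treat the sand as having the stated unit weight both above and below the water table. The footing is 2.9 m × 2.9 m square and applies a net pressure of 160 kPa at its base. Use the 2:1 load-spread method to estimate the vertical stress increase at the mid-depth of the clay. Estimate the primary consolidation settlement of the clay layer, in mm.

Mid-depth of clay below the ground surface: z = 1.8 + 7/2 = 5.3 m.
Total vertical stress at mid-clay: σ_v = 18.1×1.8 + 18.5×3.5 = 97.33 kPa.
Pore pressure: u = 9.81×(5.3 − 1.6) = 36.297 kPa.
Initial effective stress: σ'_0 = σ_v − u = 97.33 − 36.297 = 61.033 kPa.
Stress increase at mid-clay by the 2:1 spreading method:
Δσ = qBL/((B+z)(L+z)) = 160×2.9×2.9/((2.9+5.3)(2.9+5.3)) = 20.012 kPa
Final effective stress: σ'_f = 61.033 + 20.012 = 81.045 kPa.
σ'_f = 81.045 > σ'_p = 66.2 kPa, so the stress path crosses the preconsolidation pressure — recompression up to σ'_p, then virgin compression beyond:
S_c = H/(1+e₀)·[C_r·log₁₀(σ'_p/σ'_0) + C_c·log₁₀(σ'_f/σ'_p)]
    = 7/2.02 × [0.079×log₁₀(66.2/61.033) + 0.23×log₁₀(81.045/66.2)]
    = 3.4653 × [0.0027882 + 0.02021] = 0.0797 m

S_c ≈ 79.7 mm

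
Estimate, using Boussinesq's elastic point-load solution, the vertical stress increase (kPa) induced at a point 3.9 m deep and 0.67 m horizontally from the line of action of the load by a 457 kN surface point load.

Δσ_z ≈ 13.3 kPa

Boussinesq vertical stress below a point load on an elastic half-space:
Δσ_z = 3P/(2πz²) · [1 + (r/z)²]^(−5/2)
r/z = 0.67/3.9 = 0.17179; [1+(r/z)²]^(−5/2) = 0.92987.
Δσ_z = 3×457/(2π×3.9²) × 0.92987 = 14.346 × 0.92987 = 13.34 kPa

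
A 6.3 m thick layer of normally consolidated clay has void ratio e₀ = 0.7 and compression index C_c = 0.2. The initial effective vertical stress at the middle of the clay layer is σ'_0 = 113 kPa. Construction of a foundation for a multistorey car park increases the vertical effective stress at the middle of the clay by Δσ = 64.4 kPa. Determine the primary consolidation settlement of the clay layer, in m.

Final effective stress: σ'_f = σ'_0 + Δσ = 113 + 64.4 = 177.4 kPa.
Normally consolidated clay, so the full stress increment lies on the virgin compression line:
S_c = C_c·H/(1+e₀)·log₁₀(σ'_f/σ'_0) = 0.2×6.3/(1+0.7)×log₁₀(177.4/113)
    = 0.74118 × 0.19588 = 0.1452 m

S_c ≈ 0.145 m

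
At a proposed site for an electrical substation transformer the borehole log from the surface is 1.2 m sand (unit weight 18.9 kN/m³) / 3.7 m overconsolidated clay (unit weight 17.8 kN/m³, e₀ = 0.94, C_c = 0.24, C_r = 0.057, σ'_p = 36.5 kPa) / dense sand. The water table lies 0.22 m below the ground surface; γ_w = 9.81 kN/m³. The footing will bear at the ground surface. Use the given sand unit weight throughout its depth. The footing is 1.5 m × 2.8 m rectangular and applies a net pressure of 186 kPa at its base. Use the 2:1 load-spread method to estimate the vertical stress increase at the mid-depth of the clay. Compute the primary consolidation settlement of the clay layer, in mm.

Mid-depth of clay below the ground surface: z = 1.2 + 3.7/2 = 3.05 m.
Total vertical stress at mid-clay: σ_v = 18.9×1.2 + 17.8×1.85 = 55.61 kPa.
Pore pressure: u = 9.81×(3.05 − 0.22) = 27.762 kPa.
Initial effective stress: σ'_0 = σ_v − u = 55.61 − 27.762 = 27.848 kPa.
Stress increase at mid-clay by the 2:1 spreading method:
Δσ = qBL/((B+z)(L+z)) = 186×1.5×2.8/((1.5+3.05)(2.8+3.05)) = 29.349 kPa
Final effective stress: σ'_f = 27.848 + 29.349 = 57.197 kPa.
σ'_f = 57.197 > σ'_p = 36.5 kPa, so the stress path crosses the preconsolidation pressure — recompression up to σ'_p, then virgin compression beyond:
S_c = H/(1+e₀)·[C_r·log₁₀(σ'_p/σ'_0) + C_c·log₁₀(σ'_f/σ'_p)]
    = 3.7/1.94 × [0.057×log₁₀(36.5/27.848) + 0.24×log₁₀(57.197/36.5)]
    = 1.9072 × [0.0066974 + 0.046819] = 0.1021 m

S_c ≈ 102 mm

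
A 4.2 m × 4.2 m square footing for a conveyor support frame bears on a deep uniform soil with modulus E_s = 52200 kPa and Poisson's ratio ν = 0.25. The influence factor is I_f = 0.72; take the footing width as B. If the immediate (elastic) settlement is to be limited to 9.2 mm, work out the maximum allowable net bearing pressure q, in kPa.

S_e = q·B·(1−ν²)/E_s · I_f  ⇒  q = S_e·E_s / (B·(1−ν²)·I_f).
q = 0.0092 × 52200 / (4.2 × 0.9375 × 0.72) = 169.4 kPa

q ≈ 169 kPa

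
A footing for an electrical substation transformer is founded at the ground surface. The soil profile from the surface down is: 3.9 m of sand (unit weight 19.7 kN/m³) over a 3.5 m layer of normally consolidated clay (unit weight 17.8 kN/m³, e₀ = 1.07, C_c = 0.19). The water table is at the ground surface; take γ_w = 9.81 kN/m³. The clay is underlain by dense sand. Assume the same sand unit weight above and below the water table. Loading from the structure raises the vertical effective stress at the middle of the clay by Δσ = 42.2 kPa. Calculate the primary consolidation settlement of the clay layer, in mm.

Mid-depth of clay below the ground surface: z = 3.9 + 3.5/2 = 5.65 m.
Total vertical stress at mid-clay: σ_v = 19.7×3.9 + 17.8×1.75 = 107.98 kPa.
Pore pressure: u = 9.81×(5.65 − 0) = 55.427 kPa.
Initial effective stress: σ'_0 = σ_v − u = 107.98 − 55.427 = 52.553 kPa.
Final effective stress: σ'_f = σ'_0 + Δσ = 52.553 + 42.2 = 94.753 kPa.
Normally consolidated clay, so the full stress increment lies on the virgin compression line:
S_c = C_c·H/(1+e₀)·log₁₀(σ'_f/σ'_0) = 0.19×3.5/(1+1.07)×log₁₀(94.753/52.553)
    = 0.32126 × 0.256 = 0.08224 m

S_c ≈ 82.2 mm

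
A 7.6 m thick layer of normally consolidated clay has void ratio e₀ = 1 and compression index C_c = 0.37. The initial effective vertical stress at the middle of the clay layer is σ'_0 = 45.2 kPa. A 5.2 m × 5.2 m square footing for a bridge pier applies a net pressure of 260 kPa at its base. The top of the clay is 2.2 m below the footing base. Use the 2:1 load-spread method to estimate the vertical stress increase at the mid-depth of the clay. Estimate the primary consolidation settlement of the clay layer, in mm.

Mid-depth of clay below the footing base: z = 2.2 + 7.6/2 = 6 m.
Stress increase at mid-clay by the 2:1 spreading method:
Δσ = qBL/((B+z)(L+z)) = 260×5.2×5.2/((5.2+6)(5.2+6)) = 56.046 kPa
Final effective stress: σ'_f = σ'_0 + Δσ = 45.2 + 56.046 = 101.25 kPa.
Normally consolidated clay, so the full stress increment lies on the virgin compression line:
S_c = C_c·H/(1+e₀)·log₁₀(σ'_f/σ'_0) = 0.37×7.6/(1+1)×log₁₀(101.25/45.2)
    = 1.406 × 0.35026 = 0.4925 m

S_c ≈ 492 mm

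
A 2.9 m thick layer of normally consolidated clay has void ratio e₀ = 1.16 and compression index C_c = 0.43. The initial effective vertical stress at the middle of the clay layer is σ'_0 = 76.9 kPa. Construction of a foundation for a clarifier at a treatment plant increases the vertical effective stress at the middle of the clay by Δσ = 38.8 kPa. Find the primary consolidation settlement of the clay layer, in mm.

Final effective stress: σ'_f = σ'_0 + Δσ = 76.9 + 38.8 = 115.7 kPa.
Normally consolidated clay, so the full stress increment lies on the virgin compression line:
S_c = C_c·H/(1+e₀)·log₁₀(σ'_f/σ'_0) = 0.43×2.9/(1+1.16)×log₁₀(115.7/76.9)
    = 0.57731 × 0.17741 = 0.1024 m

S_c ≈ 102 mm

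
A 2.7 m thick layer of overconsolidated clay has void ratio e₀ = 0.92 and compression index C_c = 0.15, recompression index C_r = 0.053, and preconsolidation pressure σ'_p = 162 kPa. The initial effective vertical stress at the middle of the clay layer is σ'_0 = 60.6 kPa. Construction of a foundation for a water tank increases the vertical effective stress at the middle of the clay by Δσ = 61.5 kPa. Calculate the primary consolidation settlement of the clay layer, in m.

Final effective stress: σ'_f = 60.6 + 61.5 = 122.1 kPa.
σ'_f = 122.1 ≤ σ'_p = 162 kPa, so the clay remains overconsolidated and only the recompression index applies:
S_c = C_r·H/(1+e₀)·log₁₀(σ'_f/σ'_0) = 0.053×2.7/1.92×log₁₀(122.1/60.6)
    = 0.074534 × 0.30424 = 0.02268 m

S_c ≈ 0.0227 m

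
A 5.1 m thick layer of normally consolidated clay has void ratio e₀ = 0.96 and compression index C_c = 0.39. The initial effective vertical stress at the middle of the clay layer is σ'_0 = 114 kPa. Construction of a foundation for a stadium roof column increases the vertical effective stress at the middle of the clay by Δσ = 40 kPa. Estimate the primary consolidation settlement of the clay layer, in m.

Final effective stress: σ'_f = σ'_0 + Δσ = 114 + 40 = 154 kPa.
Normally consolidated clay, so the full stress increment lies on the virgin compression line:
S_c = C_c·H/(1+e₀)·log₁₀(σ'_f/σ'_0) = 0.39×5.1/(1+0.96)×log₁₀(154/114)
    = 1.0148 × 0.13062 = 0.1326 m

S_c ≈ 0.133 m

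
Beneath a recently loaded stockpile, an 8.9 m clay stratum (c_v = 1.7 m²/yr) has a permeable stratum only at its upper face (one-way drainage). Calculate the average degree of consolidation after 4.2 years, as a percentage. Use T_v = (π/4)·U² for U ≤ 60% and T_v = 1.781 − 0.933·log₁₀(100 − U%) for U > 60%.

Drainage path length: H_d = H = 8.9 m (single drainage).
T_v = c_v·t/H_d² = 1.7×4.2/8.9² = 0.09014.
T_v = 0.09014 corresponds to the U ≤ 60% branch:
U = √(4T_v/π) = 0.3388

U ≈ 33.9 %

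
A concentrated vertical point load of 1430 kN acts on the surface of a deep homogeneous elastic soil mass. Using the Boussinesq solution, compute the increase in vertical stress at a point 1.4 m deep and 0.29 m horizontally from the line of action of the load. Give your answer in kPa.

Boussinesq vertical stress below a point load on an elastic half-space:
Δσ_z = 3P/(2πz²) · [1 + (r/z)²]^(−5/2)
r/z = 0.29/1.4 = 0.20714; [1+(r/z)²]^(−5/2) = 0.90029.
Δσ_z = 3×1430/(2π×1.4²) × 0.90029 = 348.35 × 0.90029 = 313.6 kPa

Δσ_z ≈ 314 kPa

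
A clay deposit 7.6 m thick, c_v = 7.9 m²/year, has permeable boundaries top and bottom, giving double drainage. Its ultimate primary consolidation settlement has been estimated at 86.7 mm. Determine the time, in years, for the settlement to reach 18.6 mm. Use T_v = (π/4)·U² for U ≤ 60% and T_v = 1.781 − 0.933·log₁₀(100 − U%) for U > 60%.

t ≈ 0.0661 years

Drainage path length: H_d = H/2 = 3.8 m (double drainage).
U = S(t)/S_ult = 18.6/86.7 = 0.2145.
U ≤ 60%: T_v = (π/4)·U² = (π/4)×0.21453² = 0.036147.
t = T_v·H_d²/c_v = 0.036147×3.8²/7.9 = 0.06607 years.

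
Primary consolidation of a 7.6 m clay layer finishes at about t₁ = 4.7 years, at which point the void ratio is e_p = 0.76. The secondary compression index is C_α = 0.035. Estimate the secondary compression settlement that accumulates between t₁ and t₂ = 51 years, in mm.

Secondary compression: S_s = C_α·H/(1+e_p)·log₁₀(t₂/t₁)
S_s = 0.035×7.6/(1+0.76)×log₁₀(51/4.7)
    = 0.1511 × 1.035 = 0.1565 m

S_s ≈ 156 mm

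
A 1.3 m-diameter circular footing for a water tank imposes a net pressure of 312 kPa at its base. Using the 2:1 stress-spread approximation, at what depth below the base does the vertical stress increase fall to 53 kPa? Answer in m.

z ≈ 1.85 m

2:1 spreading — at depth z the loaded area has grown by z in each plan dimension:
qD²/(D+z)² = Δσ_z ⇒ z = D(√(q/Δσ_z) − 1) = 1.3×(√(312/53) − 1) = 1.854 m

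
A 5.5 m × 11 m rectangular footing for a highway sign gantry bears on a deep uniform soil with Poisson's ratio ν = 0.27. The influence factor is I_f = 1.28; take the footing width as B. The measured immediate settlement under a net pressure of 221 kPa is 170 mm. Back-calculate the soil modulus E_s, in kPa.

S_e = q·B·(1−ν²)/E_s · I_f  ⇒  E_s = q·B·(1−ν²)·I_f / S_e.
E_s = 221 × 5.5 × 0.9271 × 1.28 / 0.17 = 8485 kPa

E_s ≈ 8480 kPa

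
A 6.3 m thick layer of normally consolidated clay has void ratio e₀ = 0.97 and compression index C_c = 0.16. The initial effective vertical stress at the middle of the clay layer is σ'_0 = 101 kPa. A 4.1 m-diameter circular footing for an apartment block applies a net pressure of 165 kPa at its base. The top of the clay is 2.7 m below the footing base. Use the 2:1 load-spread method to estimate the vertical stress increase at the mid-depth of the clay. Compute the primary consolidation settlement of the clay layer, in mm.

S_c ≈ 54.4 mm

Mid-depth of clay below the footing base: z = 2.7 + 6.3/2 = 5.85 m.
Stress increase at mid-clay by the 2:1 spreading method:
Δσ ≈ qD²/(D+z)² = 165×4.1²/(4.1+5.85)² = 28.016 kPa
Final effective stress: σ'_f = σ'_0 + Δσ = 101 + 28.016 = 129.02 kPa.
Normally consolidated clay, so the full stress increment lies on the virgin compression line:
S_c = C_c·H/(1+e₀)·log₁₀(σ'_f/σ'_0) = 0.16×6.3/(1+0.97)×log₁₀(129.02/101)
    = 0.51168 × 0.10634 = 0.05441 m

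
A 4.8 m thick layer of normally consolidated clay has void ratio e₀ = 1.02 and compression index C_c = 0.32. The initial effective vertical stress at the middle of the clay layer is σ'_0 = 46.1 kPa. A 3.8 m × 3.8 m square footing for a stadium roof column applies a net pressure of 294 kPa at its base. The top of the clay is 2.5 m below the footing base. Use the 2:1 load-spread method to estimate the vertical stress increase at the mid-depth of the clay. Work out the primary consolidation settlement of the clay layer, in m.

Mid-depth of clay below the footing base: z = 2.5 + 4.8/2 = 4.9 m.
Stress increase at mid-clay by the 2:1 spreading method:
Δσ = qBL/((B+z)(L+z)) = 294×3.8×3.8/((3.8+4.9)(3.8+4.9)) = 56.089 kPa
Final effective stress: σ'_f = σ'_0 + Δσ = 46.1 + 56.089 = 102.19 kPa.
Normally consolidated clay, so the full stress increment lies on the virgin compression line:
S_c = C_c·H/(1+e₀)·log₁₀(σ'_f/σ'_0) = 0.32×4.8/(1+1.02)×log₁₀(102.19/46.1)
    = 0.7604 × 0.34571 = 0.2629 m

S_c ≈ 0.263 m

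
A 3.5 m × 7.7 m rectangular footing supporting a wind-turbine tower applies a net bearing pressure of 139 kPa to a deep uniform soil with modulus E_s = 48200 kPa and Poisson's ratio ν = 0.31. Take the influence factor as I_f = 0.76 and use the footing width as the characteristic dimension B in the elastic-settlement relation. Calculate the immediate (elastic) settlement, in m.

S_e ≈ 0.00693 m

Immediate (elastic) settlement: S_e = q·B·(1−ν²)/E_s · I_f.
S_e = 139 × 3.5 × (1 − 0.31²) / 48200 × 0.76
    = 139 × 3.5 × 0.9039 / 48200 × 0.76
    = 0.006934 m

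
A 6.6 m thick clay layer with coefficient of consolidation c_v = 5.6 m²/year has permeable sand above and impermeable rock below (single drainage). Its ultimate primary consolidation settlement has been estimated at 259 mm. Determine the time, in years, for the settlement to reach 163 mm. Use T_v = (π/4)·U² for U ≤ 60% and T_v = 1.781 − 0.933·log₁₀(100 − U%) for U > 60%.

Drainage path length: H_d = H = 6.6 m (single drainage).
U = S(t)/S_ult = 163/259 = 0.6293.
U > 60%: T_v = 1.781 − 0.933·log₁₀(100 − 62.934) = 0.31715.
t = T_v·H_d²/c_v = 0.31715×6.6²/5.6 = 2.467 years.

t ≈ 2.47 years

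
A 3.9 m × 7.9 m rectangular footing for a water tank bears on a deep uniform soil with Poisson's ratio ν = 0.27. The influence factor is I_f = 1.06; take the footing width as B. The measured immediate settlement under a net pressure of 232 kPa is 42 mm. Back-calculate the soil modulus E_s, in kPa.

E_s ≈ 21200 kPa

S_e = q·B·(1−ν²)/E_s · I_f  ⇒  E_s = q·B·(1−ν²)·I_f / S_e.
E_s = 232 × 3.9 × 0.9271 × 1.06 / 0.042 = 21170 kPa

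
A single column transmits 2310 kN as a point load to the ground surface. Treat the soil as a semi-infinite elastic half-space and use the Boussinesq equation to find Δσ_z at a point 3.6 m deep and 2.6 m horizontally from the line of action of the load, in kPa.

Δσ_z ≈ 29.8 kPa

Boussinesq vertical stress below a point load on an elastic half-space:
Δσ_z = 3P/(2πz²) · [1 + (r/z)²]^(−5/2)
r/z = 2.6/3.6 = 0.72222; [1+(r/z)²]^(−5/2) = 0.35014.
Δσ_z = 3×2310/(2π×3.6²) × 0.35014 = 85.104 × 0.35014 = 29.8 kPa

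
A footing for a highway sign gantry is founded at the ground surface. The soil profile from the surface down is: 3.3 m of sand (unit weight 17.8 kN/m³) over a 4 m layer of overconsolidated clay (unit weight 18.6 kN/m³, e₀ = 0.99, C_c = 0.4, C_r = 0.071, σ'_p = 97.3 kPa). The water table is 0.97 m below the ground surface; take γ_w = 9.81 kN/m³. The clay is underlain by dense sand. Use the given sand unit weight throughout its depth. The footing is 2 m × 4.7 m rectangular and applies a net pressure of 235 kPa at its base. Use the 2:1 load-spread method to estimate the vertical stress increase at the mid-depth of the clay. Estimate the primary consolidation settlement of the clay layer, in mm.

Mid-depth of clay below the ground surface: z = 3.3 + 4/2 = 5.3 m.
Total vertical stress at mid-clay: σ_v = 17.8×3.3 + 18.6×2 = 95.94 kPa.
Pore pressure: u = 9.81×(5.3 − 0.97) = 42.477 kPa.
Initial effective stress: σ'_0 = σ_v − u = 95.94 − 42.477 = 53.463 kPa.
Stress increase at mid-clay by the 2:1 spreading method:
Δσ = qBL/((B+z)(L+z)) = 235×2×4.7/((2+5.3)(4.7+5.3)) = 30.26 kPa
Final effective stress: σ'_f = 53.463 + 30.26 = 83.723 kPa.
σ'_f = 83.723 ≤ σ'_p = 97.3 kPa, so the clay remains overconsolidated and only the recompression index applies:
S_c = C_r·H/(1+e₀)·log₁₀(σ'_f/σ'_0) = 0.071×4/1.99×log₁₀(83.723/53.463)
    = 0.14272 × 0.19479 = 0.0278 m

S_c ≈ 27.8 mm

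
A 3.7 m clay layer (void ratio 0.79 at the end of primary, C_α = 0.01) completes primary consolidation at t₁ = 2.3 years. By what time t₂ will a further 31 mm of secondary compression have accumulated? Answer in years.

S_s = C_α·H/(1+e_p)·log₁₀(t₂/t₁) ⇒ log₁₀(t₂/t₁) = S_s·(1+e_p)/(C_α·H).
log₁₀(t₂/t₁) = 0.031 × (1+0.79) / (0.01×3.7) = 1.5
t₂ = t₁ × 10^1.5 = 2.3 × 31.6 = 72.69 years

t₂ ≈ 72.7 years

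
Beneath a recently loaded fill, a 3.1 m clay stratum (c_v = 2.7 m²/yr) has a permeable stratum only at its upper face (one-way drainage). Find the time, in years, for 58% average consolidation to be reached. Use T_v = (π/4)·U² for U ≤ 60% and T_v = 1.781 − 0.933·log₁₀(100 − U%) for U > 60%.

Drainage path length: H_d = H = 3.1 m (single drainage).
U ≤ 60%: T_v = (π/4)·U² = (π/4)×0.58² = 0.26421.
t = T_v·H_d²/c_v = 0.26421×3.1²/2.7 = 0.9404 years.

t ≈ 0.94 years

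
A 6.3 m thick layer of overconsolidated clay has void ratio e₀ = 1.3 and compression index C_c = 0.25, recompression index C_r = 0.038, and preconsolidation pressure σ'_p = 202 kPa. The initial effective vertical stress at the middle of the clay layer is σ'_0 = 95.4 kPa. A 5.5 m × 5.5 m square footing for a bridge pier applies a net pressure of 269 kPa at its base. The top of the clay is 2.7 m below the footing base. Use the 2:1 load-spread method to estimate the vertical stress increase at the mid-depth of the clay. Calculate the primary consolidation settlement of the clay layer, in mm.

Mid-depth of clay below the footing base: z = 2.7 + 6.3/2 = 5.85 m.
Stress increase at mid-clay by the 2:1 spreading method:
Δσ = qBL/((B+z)(L+z)) = 269×5.5×5.5/((5.5+5.85)(5.5+5.85)) = 63.166 kPa
Final effective stress: σ'_f = 95.4 + 63.166 = 158.57 kPa.
σ'_f = 158.57 ≤ σ'_p = 202 kPa, so the clay remains overconsolidated and only the recompression index applies:
S_c = C_r·H/(1+e₀)·log₁₀(σ'_f/σ'_0) = 0.038×6.3/2.3×log₁₀(158.57/95.4)
    = 0.10409 × 0.22067 = 0.02297 m

S_c ≈ 23 mm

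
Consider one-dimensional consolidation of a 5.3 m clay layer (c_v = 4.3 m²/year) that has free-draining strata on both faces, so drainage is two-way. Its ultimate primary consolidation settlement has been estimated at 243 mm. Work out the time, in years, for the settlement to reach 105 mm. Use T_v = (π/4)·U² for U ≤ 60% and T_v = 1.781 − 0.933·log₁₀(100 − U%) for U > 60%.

t ≈ 0.239 years

Drainage path length: H_d = H/2 = 2.65 m (double drainage).
U = S(t)/S_ult = 105/243 = 0.4321.
U ≤ 60%: T_v = (π/4)·U² = (π/4)×0.4321² = 0.14664.
t = T_v·H_d²/c_v = 0.14664×2.65²/4.3 = 0.2395 years.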